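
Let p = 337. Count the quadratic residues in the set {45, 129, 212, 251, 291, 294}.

(45/337) = -1 → non-residue.
(129/337) = +1 → QR.
(212/337) = -1 → non-residue.
(251/337) = +1 → QR.
(291/337) = -1 → non-residue.
(294/337) = +1 → QR.
Total quadratic residues among the 6: 3.

3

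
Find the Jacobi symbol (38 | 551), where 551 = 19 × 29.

0

Pull out 2: since 551 ≡ 7 (mod 8), (2/551) = +1.
Reciprocity: 19 ≡ 3 and 551 ≡ 3 (mod 4), so (19/551) = −(551/19).
Reduce top mod 19: now compute (0/19).
Top reduces to 0: gcd > 1, so the symbol is 0.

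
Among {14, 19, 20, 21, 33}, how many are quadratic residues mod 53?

0

(14/53) = -1 → non-residue.
(19/53) = -1 → non-residue.
(20/53) = -1 → non-residue.
(21/53) = -1 → non-residue.
(33/53) = -1 → non-residue.
Total quadratic residues among the 5: 0.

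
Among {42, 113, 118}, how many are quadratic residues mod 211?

(42/211) = -1 → non-residue.
(113/211) = +1 → QR.
(118/211) = -1 → non-residue.
Total quadratic residues among the 3: 1.

1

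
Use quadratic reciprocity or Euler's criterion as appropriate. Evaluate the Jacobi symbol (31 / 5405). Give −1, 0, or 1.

-1

Reciprocity: 31 ≡ 3 and 5405 ≡ 1 (mod 4), so (31/5405) = +(5405/31).
Reduce top mod 31: now compute (11/31).
Reciprocity: 11 ≡ 3 and 31 ≡ 3 (mod 4), so (11/31) = −(31/11).
Reduce top mod 11: now compute (9/11).
Reciprocity: 9 ≡ 1 and 11 ≡ 3 (mod 4), so (9/11) = +(11/9).
Reduce top mod 9: now compute (2/9).
Pull out 2: since 9 ≡ 1 (mod 8), (2/9) = +1.
Reached (1/9) = 1. Collecting the sign flips along the way, the symbol is -1.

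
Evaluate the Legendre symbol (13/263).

1

Reciprocity: 13 ≡ 1 and 263 ≡ 3 (mod 4), so (13/263) = +(263/13).
Reduce top mod 13: now compute (3/13).
Reciprocity: 3 ≡ 3 and 13 ≡ 1 (mod 4), so (3/13) = +(13/3).
Reduce top mod 3: now compute (1/3).
Reached (1/3) = 1. Collecting the sign flips along the way, the symbol is +1.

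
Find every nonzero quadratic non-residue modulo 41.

Square k = 1,…,20 (k and 41−k give the same square):
1²=1, 2²=4, 3²=9, 4²=16, 5²=25, 6²=36, 7²≡8, 8²≡23, 9²≡40, 10²≡18, 11²≡39, 12²≡21, 13²≡5, 14²≡32, 15²≡20, 16²≡10, 17²≡2, 18²≡37, 19²≡33, 20²≡31 (mod 41).
The residues are {1, 2, 4, 5, 8, 9, 10, 16, 18, 20, 21, 23, 25, 31, 32, 33, 36, 37, 39, 40}; the non-residues are the remaining 20 nonzero classes.

3, 6, 7, 11, 12, 13, 14, 15, 17, 19, 22, 24, 26, 27, 28, 29, 30, 34, 35, 38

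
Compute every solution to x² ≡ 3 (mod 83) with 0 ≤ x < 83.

13, 70

Since 83 ≡ 3 (mod 4), a square root of 3 is 3^((83+1)/4) = 3^21 mod 83.
Repeated squaring: 3^2≡9, 3^4≡81, 3^8≡4, 3^16≡16 (mod 83).
3^21 = 3^(16+4+1) ≡ 70 (mod 83).
Check: 70² = 4900 ≡ 3 (mod 83). The two roots are 13 and 70.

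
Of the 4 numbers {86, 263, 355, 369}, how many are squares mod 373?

2

(86/373) = +1 → QR.
(263/373) = -1 → non-residue.
(355/373) = -1 → non-residue.
(369/373) = +1 → QR.
Total quadratic residues among the 4: 2.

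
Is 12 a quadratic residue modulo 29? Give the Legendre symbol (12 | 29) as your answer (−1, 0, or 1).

-1

Pull out 2^2: since 29 ≡ 5 (mod 8), (2/29) = -1, so (2/29)^2 = +1.
Reciprocity: 3 ≡ 3 and 29 ≡ 1 (mod 4), so (3/29) = +(29/3).
Reduce top mod 3: now compute (2/3).
Pull out 2: since 3 ≡ 3 (mod 8), (2/3) = -1.
Reached (1/3) = 1. Collecting the sign flips along the way, the symbol is -1.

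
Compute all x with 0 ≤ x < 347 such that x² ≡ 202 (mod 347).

152, 195

Since 347 ≡ 3 (mod 4), a square root of 202 is 202^((347+1)/4) = 202^87 mod 347.
Repeated squaring: 202^2≡205, 202^4≡38, 202^8≡56, 202^16≡13, 202^32≡169, 202^64≡107 (mod 347).
202^87 = 202^(64+16+4+2+1) ≡ 152 (mod 347).
Check: 152² = 23104 ≡ 202 (mod 347). The two roots are 152 and 195.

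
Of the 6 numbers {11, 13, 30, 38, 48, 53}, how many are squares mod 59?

2

(11/59) = -1 → non-residue.
(13/59) = -1 → non-residue.
(30/59) = -1 → non-residue.
(38/59) = -1 → non-residue.
(48/59) = +1 → QR.
(53/59) = +1 → QR.
Total quadratic residues among the 6: 2.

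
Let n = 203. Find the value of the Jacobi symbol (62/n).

-1

Pull out 2: since 203 ≡ 3 (mod 8), (2/203) = -1.
Reciprocity: 31 ≡ 3 and 203 ≡ 3 (mod 4), so (31/203) = −(203/31).
Reduce top mod 31: now compute (17/31).
Reciprocity: 17 ≡ 1 and 31 ≡ 3 (mod 4), so (17/31) = +(31/17).
Reduce top mod 17: now compute (14/17).
Pull out 2: since 17 ≡ 1 (mod 8), (2/17) = +1.
Reciprocity: 7 ≡ 3 and 17 ≡ 1 (mod 4), so (7/17) = +(17/7).
Reduce top mod 7: now compute (3/7).
Reciprocity: 3 ≡ 3 and 7 ≡ 3 (mod 4), so (3/7) = −(7/3).
Reduce top mod 3: now compute (1/3).
Reached (1/3) = 1. Collecting the sign flips along the way, the symbol is -1.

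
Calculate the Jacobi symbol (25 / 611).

1

Reciprocity: 25 ≡ 1 and 611 ≡ 3 (mod 4), so (25/611) = +(611/25).
Reduce top mod 25: now compute (11/25).
Reciprocity: 11 ≡ 3 and 25 ≡ 1 (mod 4), so (11/25) = +(25/11).
Reduce top mod 11: now compute (3/11).
Reciprocity: 3 ≡ 3 and 11 ≡ 3 (mod 4), so (3/11) = −(11/3).
Reduce top mod 3: now compute (2/3).
Pull out 2: since 3 ≡ 3 (mod 8), (2/3) = -1.
Reached (1/3) = 1. Collecting the sign flips along the way, the symbol is +1.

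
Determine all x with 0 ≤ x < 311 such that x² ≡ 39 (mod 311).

139, 172

Since 311 ≡ 3 (mod 4), a square root of 39 is 39^((311+1)/4) = 39^78 mod 311.
Repeated squaring: 39^2≡277, 39^4≡223, 39^8≡280, 39^16≡28, 39^32≡162, 39^64≡120 (mod 311).
39^78 = 39^(64+8+4+2) ≡ 139 (mod 311).
Check: 139² = 19321 ≡ 39 (mod 311). The two roots are 139 and 172.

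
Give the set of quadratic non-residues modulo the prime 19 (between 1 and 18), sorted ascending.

2 3 8 10 12 13 14 15 18

Square k = 1,…,9 (k and 19−k give the same square):
1²=1, 2²=4, 3²=9, 4²=16, 5²≡6, 6²≡17, 7²≡11, 8²≡7, 9²≡5 (mod 19).
The residues are {1, 4, 5, 6, 7, 9, 11, 16, 17}; the non-residues are the remaining 9 nonzero classes.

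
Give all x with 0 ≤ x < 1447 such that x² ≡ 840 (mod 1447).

Since 1447 ≡ 3 (mod 4), a square root of 840 is 840^((1447+1)/4) = 840^362 mod 1447.
Repeated squaring: 840^2≡911, 840^4≡790, 840^8≡443, 840^16≡904, 840^32≡1108, 840^64≡608, 840^128≡679, 840^256≡895 (mod 1447).
840^362 = 840^(256+64+32+8+2) ≡ 438 (mod 1447).
Check: 438² = 191844 ≡ 840 (mod 1447). The two roots are 438 and 1009.

438, 1009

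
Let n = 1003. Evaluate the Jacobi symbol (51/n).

Reciprocity: 51 ≡ 3 and 1003 ≡ 3 (mod 4), so (51/1003) = −(1003/51).
Reduce top mod 51: now compute (34/51).
Pull out 2: since 51 ≡ 3 (mod 8), (2/51) = -1.
Reciprocity: 17 ≡ 1 and 51 ≡ 3 (mod 4), so (17/51) = +(51/17).
Reduce top mod 17: now compute (0/17).
Top reduces to 0: gcd > 1, so the symbol is 0.

0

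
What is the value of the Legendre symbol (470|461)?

1

First reduce: 470 ≡ 9 (mod 461).
Reciprocity: 9 ≡ 1 and 461 ≡ 1 (mod 4), so (9/461) = +(461/9).
Reduce top mod 9: now compute (2/9).
Pull out 2: since 9 ≡ 1 (mod 8), (2/9) = +1.
Reached (1/9) = 1. Collecting the sign flips along the way, the symbol is +1.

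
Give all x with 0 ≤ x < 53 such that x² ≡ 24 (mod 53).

17, 36

53 ≡ 1 (mod 4), so we find a root by search.
Trying successive values, 17² = 289 ≡ 24 (mod 53). The other root is 53 − 17 = 36.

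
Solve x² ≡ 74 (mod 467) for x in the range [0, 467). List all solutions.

169, 298

Since 467 ≡ 3 (mod 4), a square root of 74 is 74^((467+1)/4) = 74^117 mod 467.
Repeated squaring: 74^2≡339, 74^4≡39, 74^8≡120, 74^16≡390, 74^32≡325, 74^64≡83 (mod 467).
74^117 = 74^(64+32+16+4+1) ≡ 169 (mod 467).
Check: 169² = 28561 ≡ 74 (mod 467). The two roots are 169 and 298.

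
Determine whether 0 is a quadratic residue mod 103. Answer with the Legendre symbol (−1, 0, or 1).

0

Top reduces to 0: gcd > 1, so the symbol is 0.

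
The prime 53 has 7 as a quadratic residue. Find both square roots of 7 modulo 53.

53 ≡ 1 (mod 4), so we find a root by search.
Trying successive values, 22² = 484 ≡ 7 (mod 53). The other root is 53 − 22 = 31.

22, 31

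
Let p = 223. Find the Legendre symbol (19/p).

1

Euler's criterion: (19/223) ≡ 19^111 (mod 223).
19^2 ≡ 138 (mod 223)
19^4 ≡ 89 (mod 223)
19^8 ≡ 116 (mod 223)
19^16 ≡ 76 (mod 223)
19^32 ≡ 201 (mod 223)
19^64 ≡ 38 (mod 223)
19^111 = 19^(64+32+8+4+2+1) ≡ 1 (mod 223).
Result is 1, so (19/223) = 1.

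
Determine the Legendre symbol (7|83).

Reciprocity: 7 ≡ 3 and 83 ≡ 3 (mod 4), so (7/83) = −(83/7).
Reduce top mod 7: now compute (6/7).
Pull out 2: since 7 ≡ 7 (mod 8), (2/7) = +1.
Reciprocity: 3 ≡ 3 and 7 ≡ 3 (mod 4), so (3/7) = −(7/3).
Reduce top mod 3: now compute (1/3).
Reached (1/3) = 1. Collecting the sign flips along the way, the symbol is +1.

1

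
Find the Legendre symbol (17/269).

-1

Euler's criterion: (17/269) ≡ 17^134 (mod 269).
17^2 ≡ 20 (mod 269)
17^4 ≡ 131 (mod 269)
17^8 ≡ 214 (mod 269)
17^16 ≡ 66 (mod 269)
17^32 ≡ 52 (mod 269)
17^64 ≡ 14 (mod 269)
17^128 ≡ 196 (mod 269)
17^134 = 17^(128+4+2) ≡ 268 (mod 269).
Result is 268 ≡ −1, so (17/269) = −1.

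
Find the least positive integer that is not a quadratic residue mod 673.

5

(2/673) = +1, so 2 is a residue.
(3/673) = +1, so 3 is a residue.
(4/673) = +1, so 4 is a residue.
(5/673) = −1, so 5 is the smallest positive non-residue mod 673.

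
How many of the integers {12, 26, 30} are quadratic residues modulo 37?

(12/37) = +1 → QR.
(26/37) = +1 → QR.
(30/37) = +1 → QR.
Total quadratic residues among the 3: 3.

3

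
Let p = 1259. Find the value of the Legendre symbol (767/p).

Reciprocity: 767 ≡ 3 and 1259 ≡ 3 (mod 4), so (767/1259) = −(1259/767).
Reduce top mod 767: now compute (492/767).
Pull out 2^2: since 767 ≡ 7 (mod 8), (2/767) = +1, so (2/767)^2 = +1.
Reciprocity: 123 ≡ 3 and 767 ≡ 3 (mod 4), so (123/767) = −(767/123).
Reduce top mod 123: now compute (29/123).
Reciprocity: 29 ≡ 1 and 123 ≡ 3 (mod 4), so (29/123) = +(123/29).
Reduce top mod 29: now compute (7/29).
Reciprocity: 7 ≡ 3 and 29 ≡ 1 (mod 4), so (7/29) = +(29/7).
Reduce top mod 7: now compute (1/7).
Reached (1/7) = 1. Collecting the sign flips along the way, the symbol is +1.

1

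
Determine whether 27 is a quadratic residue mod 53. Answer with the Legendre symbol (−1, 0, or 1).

-1

Euler's criterion: (27/53) ≡ 27^26 (mod 53).
27^2 ≡ 40 (mod 53)
27^4 ≡ 10 (mod 53)
27^8 ≡ 47 (mod 53)
27^16 ≡ 36 (mod 53)
27^26 = 27^(16+8+2) ≡ 52 (mod 53).
Result is 52 ≡ −1, so (27/53) = −1.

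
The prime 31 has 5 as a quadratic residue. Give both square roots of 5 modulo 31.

6, 25

Since 31 ≡ 3 (mod 4), a square root of 5 is 5^((31+1)/4) = 5^8 mod 31.
Repeated squaring: 5^2≡25, 5^4≡5, 5^8≡25 (mod 31).
5^8 = 5^(8) ≡ 25 (mod 31).
Check: 25² = 625 ≡ 5 (mod 31). The two roots are 6 and 25.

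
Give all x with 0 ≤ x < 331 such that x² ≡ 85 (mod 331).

164, 167

Since 331 ≡ 3 (mod 4), a square root of 85 is 85^((331+1)/4) = 85^83 mod 331.
Repeated squaring: 85^2≡274, 85^4≡270, 85^8≡80, 85^16≡111, 85^32≡74, 85^64≡180 (mod 331).
85^83 = 85^(64+16+2+1) ≡ 167 (mod 331).
Check: 167² = 27889 ≡ 85 (mod 331). The two roots are 164 and 167.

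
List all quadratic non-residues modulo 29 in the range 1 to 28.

Square k = 1,…,14 (k and 29−k give the same square):
1²=1, 2²=4, 3²=9, 4²=16, 5²=25, 6²≡7, 7²≡20, 8²≡6, 9²≡23, 10²≡13, 11²≡5, 12²≡28, 13²≡24, 14²≡22 (mod 29).
The residues are {1, 4, 5, 6, 7, 9, 13, 16, 20, 22, 23, 24, 25, 28}; the non-residues are the remaining 14 nonzero classes.

2, 3, 8, 10, 11, 12, 14, 15, 17, 18, 19, 21, 26, 27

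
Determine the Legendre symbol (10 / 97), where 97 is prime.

Pull out 2: since 97 ≡ 1 (mod 8), (2/97) = +1.
Reciprocity: 5 ≡ 1 and 97 ≡ 1 (mod 4), so (5/97) = +(97/5).
Reduce top mod 5: now compute (2/5).
Pull out 2: since 5 ≡ 5 (mod 8), (2/5) = -1.
Reached (1/5) = 1. Collecting the sign flips along the way, the symbol is -1.

-1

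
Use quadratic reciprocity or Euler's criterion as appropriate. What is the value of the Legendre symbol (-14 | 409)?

-1

First reduce: -14 ≡ 395 (mod 409).
Reciprocity: 395 ≡ 3 and 409 ≡ 1 (mod 4), so (395/409) = +(409/395).
Reduce top mod 395: now compute (14/395).
Pull out 2: since 395 ≡ 3 (mod 8), (2/395) = -1.
Reciprocity: 7 ≡ 3 and 395 ≡ 3 (mod 4), so (7/395) = −(395/7).
Reduce top mod 7: now compute (3/7).
Reciprocity: 3 ≡ 3 and 7 ≡ 3 (mod 4), so (3/7) = −(7/3).
Reduce top mod 3: now compute (1/3).
Reached (1/3) = 1. Collecting the sign flips along the way, the symbol is -1.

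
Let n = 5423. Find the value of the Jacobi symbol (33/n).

Reciprocity: 33 ≡ 1 and 5423 ≡ 3 (mod 4), so (33/5423) = +(5423/33).
Reduce top mod 33: now compute (11/33).
Reciprocity: 11 ≡ 3 and 33 ≡ 1 (mod 4), so (11/33) = +(33/11).
Reduce top mod 11: now compute (0/11).
Top reduces to 0: gcd > 1, so the symbol is 0.

0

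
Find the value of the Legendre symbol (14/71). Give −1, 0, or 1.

Euler's criterion: (14/71) ≡ 14^35 (mod 71).
14^2 ≡ 54 (mod 71)
14^4 ≡ 5 (mod 71)
14^8 ≡ 25 (mod 71)
14^16 ≡ 57 (mod 71)
14^32 ≡ 54 (mod 71)
14^35 = 14^(32+2+1) ≡ 70 (mod 71).
Result is 70 ≡ −1, so (14/71) = −1.

-1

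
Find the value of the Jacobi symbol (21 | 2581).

Reciprocity: 21 ≡ 1 and 2581 ≡ 1 (mod 4), so (21/2581) = +(2581/21).
Reduce top mod 21: now compute (19/21).
Reciprocity: 19 ≡ 3 and 21 ≡ 1 (mod 4), so (19/21) = +(21/19).
Reduce top mod 19: now compute (2/19).
Pull out 2: since 19 ≡ 3 (mod 8), (2/19) = -1.
Reached (1/19) = 1. Collecting the sign flips along the way, the symbol is -1.

-1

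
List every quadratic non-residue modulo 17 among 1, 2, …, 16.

Square k = 1,…,8 (k and 17−k give the same square):
1²=1, 2²=4, 3²=9, 4²=16, 5²≡8, 6²≡2, 7²≡15, 8²≡13 (mod 17).
The residues are {1, 2, 4, 8, 9, 13, 15, 16}; the non-residues are the remaining 8 nonzero classes.

3,5,6,7,10,11,12,14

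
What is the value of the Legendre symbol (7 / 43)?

-1

Reciprocity: 7 ≡ 3 and 43 ≡ 3 (mod 4), so (7/43) = −(43/7).
Reduce top mod 7: now compute (1/7).
Reached (1/7) = 1. Collecting the sign flips along the way, the symbol is -1.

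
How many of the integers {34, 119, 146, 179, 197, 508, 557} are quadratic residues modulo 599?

4

(34/599) = +1 → QR.
(119/599) = -1 → non-residue.
(146/599) = -1 → non-residue.
(179/599) = +1 → QR.
(197/599) = -1 → non-residue.
(508/599) = +1 → QR.
(557/599) = +1 → QR.
Total quadratic residues among the 7: 4.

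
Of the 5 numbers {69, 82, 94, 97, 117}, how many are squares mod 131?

2

(69/131) = -1 → non-residue.
(82/131) = -1 → non-residue.
(94/131) = +1 → QR.
(97/131) = -1 → non-residue.
(117/131) = +1 → QR.
Total quadratic residues among the 5: 2.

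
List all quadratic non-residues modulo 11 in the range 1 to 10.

Square k = 1,…,5 (k and 11−k give the same square):
1²=1, 2²=4, 3²=9, 4²≡5, 5²≡3 (mod 11).
The residues are {1, 3, 4, 5, 9}; the non-residues are the remaining 5 nonzero classes.

2 6 7 8 10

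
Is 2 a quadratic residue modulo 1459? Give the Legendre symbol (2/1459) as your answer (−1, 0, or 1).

Pull out 2: since 1459 ≡ 3 (mod 8), (2/1459) = -1.
Reached (1/1459) = 1. Collecting the sign flips along the way, the symbol is -1.

-1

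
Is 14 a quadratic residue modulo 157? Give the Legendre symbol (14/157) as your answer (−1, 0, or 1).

Euler's criterion: (14/157) ≡ 14^78 (mod 157).
14^2 ≡ 39 (mod 157)
14^4 ≡ 108 (mod 157)
14^8 ≡ 46 (mod 157)
14^16 ≡ 75 (mod 157)
14^32 ≡ 130 (mod 157)
14^64 ≡ 101 (mod 157)
14^78 = 14^(64+8+4+2) ≡ 1 (mod 157).
Result is 1, so (14/157) = 1.

1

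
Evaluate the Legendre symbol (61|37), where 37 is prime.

-1

First reduce: 61 ≡ 24 (mod 37).
Pull out 2^3: since 37 ≡ 5 (mod 8), (2/37) = -1, so (2/37)^3 = -1.
Reciprocity: 3 ≡ 3 and 37 ≡ 1 (mod 4), so (3/37) = +(37/3).
Reduce top mod 3: now compute (1/3).
Reached (1/3) = 1. Collecting the sign flips along the way, the symbol is -1.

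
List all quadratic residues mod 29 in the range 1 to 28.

Square k = 1,…,14 (k and 29−k give the same square):
1²=1, 2²=4, 3²=9, 4²=16, 5²=25, 6²≡7, 7²≡20, 8²≡6, 9²≡23, 10²≡13, 11²≡5, 12²≡28, 13²≡24, 14²≡22 (mod 29).
So the quadratic residues mod 29 are {1, 4, 5, 6, 7, 9, 13, 16, 20, 22, 23, 24, 25, 28}.

1 4 5 6 7 9 13 16 20 22 23 24 25 28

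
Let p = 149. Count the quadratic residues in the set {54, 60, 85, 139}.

2

(54/149) = +1 → QR.
(60/149) = -1 → non-residue.
(85/149) = +1 → QR.
(139/149) = -1 → non-residue.
Total quadratic residues among the 4: 2.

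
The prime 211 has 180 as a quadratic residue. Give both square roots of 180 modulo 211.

Since 211 ≡ 3 (mod 4), a square root of 180 is 180^((211+1)/4) = 180^53 mod 211.
Repeated squaring: 180^2≡117, 180^4≡185, 180^8≡43, 180^16≡161, 180^32≡179 (mod 211).
180^53 = 180^(32+16+4+1) ≡ 179 (mod 211).
Check: 179² = 32041 ≡ 180 (mod 211). The two roots are 32 and 179.

32, 179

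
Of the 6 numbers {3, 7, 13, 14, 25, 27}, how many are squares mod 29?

3

(3/29) = -1 → non-residue.
(7/29) = +1 → QR.
(13/29) = +1 → QR.
(14/29) = -1 → non-residue.
(25/29) = +1 → QR.
(27/29) = -1 → non-residue.
Total quadratic residues among the 6: 3.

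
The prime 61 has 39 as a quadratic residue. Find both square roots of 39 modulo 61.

10, 51

61 ≡ 1 (mod 4), so we find a root by search.
Trying successive values, 10² = 100 ≡ 39 (mod 61). The other root is 61 − 10 = 51.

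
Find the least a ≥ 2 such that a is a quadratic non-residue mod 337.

(2/337) = +1, so 2 is a residue.
(3/337) = +1, so 3 is a residue.
(4/337) = +1, so 4 is a residue.
(5/337) = −1, so 5 is the smallest positive non-residue mod 337.

5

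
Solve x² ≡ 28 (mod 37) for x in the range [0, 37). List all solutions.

37 ≡ 1 (mod 4), so we find a root by search.
Trying successive values, 18² = 324 ≡ 28 (mod 37). The other root is 37 − 18 = 19.

18, 19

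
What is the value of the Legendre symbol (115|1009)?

-1

Euler's criterion: (115/1009) ≡ 115^504 (mod 1009).
115^2 ≡ 108 (mod 1009)
115^4 ≡ 565 (mod 1009)
115^8 ≡ 381 (mod 1009)
115^16 ≡ 874 (mod 1009)
115^32 ≡ 63 (mod 1009)
115^64 ≡ 942 (mod 1009)
115^128 ≡ 453 (mod 1009)
115^256 ≡ 382 (mod 1009)
115^504 = 115^(256+128+64+32+16+8) ≡ 1008 (mod 1009).
Result is 1008 ≡ −1, so (115/1009) = −1.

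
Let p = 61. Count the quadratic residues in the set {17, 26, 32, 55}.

(17/61) = -1 → non-residue.
(26/61) = -1 → non-residue.
(32/61) = -1 → non-residue.
(55/61) = -1 → non-residue.
Total quadratic residues among the 4: 0.

0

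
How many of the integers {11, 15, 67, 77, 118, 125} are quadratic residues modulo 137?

4

(11/137) = +1 → QR.
(15/137) = +1 → QR.
(67/137) = -1 → non-residue.
(77/137) = +1 → QR.
(118/137) = +1 → QR.
(125/137) = -1 → non-residue.
Total quadratic residues among the 6: 4.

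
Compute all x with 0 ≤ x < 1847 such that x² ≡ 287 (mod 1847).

727, 1120

Since 1847 ≡ 3 (mod 4), a square root of 287 is 287^((1847+1)/4) = 287^462 mod 1847.
Repeated squaring: 287^2≡1101, 287^4≡569, 287^8≡536, 287^16≡1011, 287^32≡730, 287^64≡964, 287^128≡255, 287^256≡380 (mod 1847).
287^462 = 287^(256+128+64+8+4+2) ≡ 727 (mod 1847).
Check: 727² = 528529 ≡ 287 (mod 1847). The two roots are 727 and 1120.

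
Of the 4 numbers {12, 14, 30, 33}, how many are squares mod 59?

1

(12/59) = +1 → QR.
(14/59) = -1 → non-residue.
(30/59) = -1 → non-residue.
(33/59) = -1 → non-residue.
Total quadratic residues among the 4: 1.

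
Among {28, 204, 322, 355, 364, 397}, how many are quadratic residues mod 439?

5

(28/439) = +1 → QR.
(204/439) = +1 → QR.
(322/439) = -1 → non-residue.
(355/439) = +1 → QR.
(364/439) = +1 → QR.
(397/439) = +1 → QR.
Total quadratic residues among the 6: 5.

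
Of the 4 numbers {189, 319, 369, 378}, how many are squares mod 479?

(189/479) = +1 → QR.
(319/479) = -1 → non-residue.
(369/479) = -1 → non-residue.
(378/479) = +1 → QR.
Total quadratic residues among the 4: 2.

2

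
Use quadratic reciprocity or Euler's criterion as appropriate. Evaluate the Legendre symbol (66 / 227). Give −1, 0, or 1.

-1

Euler's criterion: (66/227) ≡ 66^113 (mod 227).
66^2 ≡ 43 (mod 227)
66^4 ≡ 33 (mod 227)
66^8 ≡ 181 (mod 227)
66^16 ≡ 73 (mod 227)
66^32 ≡ 108 (mod 227)
66^64 ≡ 87 (mod 227)
66^113 = 66^(64+32+16+1) ≡ 226 (mod 227).
Result is 226 ≡ −1, so (66/227) = −1.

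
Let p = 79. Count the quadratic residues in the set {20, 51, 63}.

(20/79) = +1 → QR.
(51/79) = +1 → QR.
(63/79) = -1 → non-residue.
Total quadratic residues among the 3: 2.

2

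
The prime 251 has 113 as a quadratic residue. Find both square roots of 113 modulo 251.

Since 251 ≡ 3 (mod 4), a square root of 113 is 113^((251+1)/4) = 113^63 mod 251.
Repeated squaring: 113^2≡219, 113^4≡20, 113^8≡149, 113^16≡113, 113^32≡219 (mod 251).
113^63 = 113^(32+16+8+4+2+1) ≡ 149 (mod 251).
Check: 149² = 22201 ≡ 113 (mod 251). The two roots are 102 and 149.

102, 149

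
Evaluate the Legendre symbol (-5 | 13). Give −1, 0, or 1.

Euler's criterion: (-5/13) ≡ 8^6 (mod 13).
8^2 ≡ 12 (mod 13)
8^4 ≡ 1 (mod 13)
8^6 = 8^(4+2) ≡ 12 (mod 13).
Result is 12 ≡ −1, so (-5/13) = −1.

-1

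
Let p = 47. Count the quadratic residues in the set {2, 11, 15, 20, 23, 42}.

2

(2/47) = +1 → QR.
(11/47) = -1 → non-residue.
(15/47) = -1 → non-residue.
(20/47) = -1 → non-residue.
(23/47) = -1 → non-residue.
(42/47) = +1 → QR.
Total quadratic residues among the 6: 2.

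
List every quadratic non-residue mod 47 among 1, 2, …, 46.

5, 10, 11, 13, 15, 19, 20, 22, 23, 26, 29, 30, 31, 33, 35, 38, 39, 40, 41, 43, 44, 45, 46

Square k = 1,…,23 (k and 47−k give the same square):
1²=1, 2²=4, 3²=9, 4²=16, 5²=25, 6²=36, 7²≡2, 8²≡17, 9²≡34, 10²≡6, 11²≡27, 12²≡3, 13²≡28, 14²≡8, 15²≡37, 16²≡21, 17²≡7, 18²≡42, 19²≡32, 20²≡24, 21²≡18, 22²≡14, 23²≡12 (mod 47).
The residues are {1, 2, 3, 4, 6, 7, 8, 9, 12, 14, 16, 17, 18, 21, 24, 25, 27, 28, 32, 34, 36, 37, 42}; the non-residues are the remaining 23 nonzero classes.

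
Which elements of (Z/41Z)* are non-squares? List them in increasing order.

Square k = 1,…,20 (k and 41−k give the same square):
1²=1, 2²=4, 3²=9, 4²=16, 5²=25, 6²=36, 7²≡8, 8²≡23, 9²≡40, 10²≡18, 11²≡39, 12²≡21, 13²≡5, 14²≡32, 15²≡20, 16²≡10, 17²≡2, 18²≡37, 19²≡33, 20²≡31 (mod 41).
The residues are {1, 2, 4, 5, 8, 9, 10, 16, 18, 20, 21, 23, 25, 31, 32, 33, 36, 37, 39, 40}; the non-residues are the remaining 20 nonzero classes.

3,6,7,11,12,13,14,15,17,19,22,24,26,27,28,29,30,34,35,38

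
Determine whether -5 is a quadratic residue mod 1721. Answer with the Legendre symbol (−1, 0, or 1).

1

First reduce: -5 ≡ 1716 (mod 1721).
Pull out 2^2: since 1721 ≡ 1 (mod 8), (2/1721) = +1, so (2/1721)^2 = +1.
Reciprocity: 429 ≡ 1 and 1721 ≡ 1 (mod 4), so (429/1721) = +(1721/429).
Reduce top mod 429: now compute (5/429).
Reciprocity: 5 ≡ 1 and 429 ≡ 1 (mod 4), so (5/429) = +(429/5).
Reduce top mod 5: now compute (4/5).
Pull out 2^2: since 5 ≡ 5 (mod 8), (2/5) = -1, so (2/5)^2 = +1.
Reached (1/5) = 1. Collecting the sign flips along the way, the symbol is +1.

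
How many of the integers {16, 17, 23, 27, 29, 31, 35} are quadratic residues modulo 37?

(16/37) = +1 → QR.
(17/37) = -1 → non-residue.
(23/37) = -1 → non-residue.
(27/37) = +1 → QR.
(29/37) = -1 → non-residue.
(31/37) = -1 → non-residue.
(35/37) = -1 → non-residue.
Total quadratic residues among the 7: 2.

2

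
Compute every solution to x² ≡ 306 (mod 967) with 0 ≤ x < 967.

Since 967 ≡ 3 (mod 4), a square root of 306 is 306^((967+1)/4) = 306^242 mod 967.
Repeated squaring: 306^2≡804, 306^4≡460, 306^8≡794, 306^16≡919, 306^32≡370, 306^64≡553, 306^128≡237 (mod 967).
306^242 = 306^(128+64+32+16+2) ≡ 302 (mod 967).
Check: 302² = 91204 ≡ 306 (mod 967). The two roots are 302 and 665.

302, 665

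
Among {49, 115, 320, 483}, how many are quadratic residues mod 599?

(49/599) = +1 → QR.
(115/599) = -1 → non-residue.
(320/599) = +1 → QR.
(483/599) = +1 → QR.
Total quadratic residues among the 4: 3.

3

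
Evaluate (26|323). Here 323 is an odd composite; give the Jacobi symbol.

1

Pull out 2: since 323 ≡ 3 (mod 8), (2/323) = -1.
Reciprocity: 13 ≡ 1 and 323 ≡ 3 (mod 4), so (13/323) = +(323/13).
Reduce top mod 13: now compute (11/13).
Reciprocity: 11 ≡ 3 and 13 ≡ 1 (mod 4), so (11/13) = +(13/11).
Reduce top mod 11: now compute (2/11).
Pull out 2: since 11 ≡ 3 (mod 8), (2/11) = -1.
Reached (1/11) = 1. Collecting the sign flips along the way, the symbol is +1.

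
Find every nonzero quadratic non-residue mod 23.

5,7,10,11,14,15,17,19,20,21,22

Square k = 1,…,11 (k and 23−k give the same square):
1²=1, 2²=4, 3²=9, 4²=16, 5²≡2, 6²≡13, 7²≡3, 8²≡18, 9²≡12, 10²≡8, 11²≡6 (mod 23).
The residues are {1, 2, 3, 4, 6, 8, 9, 12, 13, 16, 18}; the non-residues are the remaining 11 nonzero classes.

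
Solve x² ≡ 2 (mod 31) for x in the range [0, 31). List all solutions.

Since 31 ≡ 3 (mod 4), a square root of 2 is 2^((31+1)/4) = 2^8 mod 31.
Repeated squaring: 2^2≡4, 2^4≡16, 2^8≡8 (mod 31).
2^8 = 2^(8) ≡ 8 (mod 31).
Check: 8² = 64 ≡ 2 (mod 31). The two roots are 8 and 23.

8, 23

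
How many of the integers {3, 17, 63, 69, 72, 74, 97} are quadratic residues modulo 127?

4

(3/127) = -1 → non-residue.
(17/127) = +1 → QR.
(63/127) = -1 → non-residue.
(69/127) = +1 → QR.
(72/127) = +1 → QR.
(74/127) = +1 → QR.
(97/127) = -1 → non-residue.
Total quadratic residues among the 7: 4.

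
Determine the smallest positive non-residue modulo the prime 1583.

(2/1583) = +1, so 2 is a residue.
(3/1583) = +1, so 3 is a residue.
(4/1583) = +1, so 4 is a residue.
(5/1583) = −1, so 5 is the smallest positive non-residue mod 1583.

5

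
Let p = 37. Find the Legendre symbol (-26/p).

1

First reduce: -26 ≡ 11 (mod 37).
Reciprocity: 11 ≡ 3 and 37 ≡ 1 (mod 4), so (11/37) = +(37/11).
Reduce top mod 11: now compute (4/11).
Pull out 2^2: since 11 ≡ 3 (mod 8), (2/11) = -1, so (2/11)^2 = +1.
Reached (1/11) = 1. Collecting the sign flips along the way, the symbol is +1.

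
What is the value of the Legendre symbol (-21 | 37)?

First reduce: -21 ≡ 16 (mod 37).
Pull out 2^4: since 37 ≡ 5 (mod 8), (2/37) = -1, so (2/37)^4 = +1.
Reached (1/37) = 1. Collecting the sign flips along the way, the symbol is +1.

1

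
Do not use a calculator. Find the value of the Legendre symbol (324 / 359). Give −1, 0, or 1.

Euler's criterion: (324/359) ≡ 324^179 (mod 359).
324^2 ≡ 148 (mod 359)
324^4 ≡ 5 (mod 359)
324^8 ≡ 25 (mod 359)
324^16 ≡ 266 (mod 359)
324^32 ≡ 33 (mod 359)
324^64 ≡ 12 (mod 359)
324^128 ≡ 144 (mod 359)
324^179 = 324^(128+32+16+2+1) ≡ 1 (mod 359).
Result is 1, so (324/359) = 1.

1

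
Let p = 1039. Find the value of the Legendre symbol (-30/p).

1

First reduce: -30 ≡ 1009 (mod 1039).
Reciprocity: 1009 ≡ 1 and 1039 ≡ 3 (mod 4), so (1009/1039) = +(1039/1009).
Reduce top mod 1009: now compute (30/1009).
Pull out 2: since 1009 ≡ 1 (mod 8), (2/1009) = +1.
Reciprocity: 15 ≡ 3 and 1009 ≡ 1 (mod 4), so (15/1009) = +(1009/15).
Reduce top mod 15: now compute (4/15).
Pull out 2^2: since 15 ≡ 7 (mod 8), (2/15) = +1, so (2/15)^2 = +1.
Reached (1/15) = 1. Collecting the sign flips along the way, the symbol is +1.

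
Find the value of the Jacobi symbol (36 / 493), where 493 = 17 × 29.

Pull out 2^2: since 493 ≡ 5 (mod 8), (2/493) = -1, so (2/493)^2 = +1.
Reciprocity: 9 ≡ 1 and 493 ≡ 1 (mod 4), so (9/493) = +(493/9).
Reduce top mod 9: now compute (7/9).
Reciprocity: 7 ≡ 3 and 9 ≡ 1 (mod 4), so (7/9) = +(9/7).
Reduce top mod 7: now compute (2/7).
Pull out 2: since 7 ≡ 7 (mod 8), (2/7) = +1.
Reached (1/7) = 1. Collecting the sign flips along the way, the symbol is +1.

1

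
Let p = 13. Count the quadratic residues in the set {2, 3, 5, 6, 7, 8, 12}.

(2/13) = -1 → non-residue.
(3/13) = +1 → QR.
(5/13) = -1 → non-residue.
(6/13) = -1 → non-residue.
(7/13) = -1 → non-residue.
(8/13) = -1 → non-residue.
(12/13) = +1 → QR.
Total quadratic residues among the 7: 2.

2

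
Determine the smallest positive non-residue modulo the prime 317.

(2/317) = −1, so 2 is the smallest positive non-residue mod 317.

2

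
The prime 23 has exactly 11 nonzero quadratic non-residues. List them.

5,7,10,11,14,15,17,19,20,21,22

Square k = 1,…,11 (k and 23−k give the same square):
1²=1, 2²=4, 3²=9, 4²=16, 5²≡2, 6²≡13, 7²≡3, 8²≡18, 9²≡12, 10²≡8, 11²≡6 (mod 23).
The residues are {1, 2, 3, 4, 6, 8, 9, 12, 13, 16, 18}; the non-residues are the remaining 11 nonzero classes.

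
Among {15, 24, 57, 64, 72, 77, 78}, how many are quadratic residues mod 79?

(15/79) = -1 → non-residue.
(24/79) = -1 → non-residue.
(57/79) = -1 → non-residue.
(64/79) = +1 → QR.
(72/79) = +1 → QR.
(77/79) = -1 → non-residue.
(78/79) = -1 → non-residue.
Total quadratic residues among the 7: 2.

2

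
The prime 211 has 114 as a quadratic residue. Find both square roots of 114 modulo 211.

Since 211 ≡ 3 (mod 4), a square root of 114 is 114^((211+1)/4) = 114^53 mod 211.
Repeated squaring: 114^2≡125, 114^4≡11, 114^8≡121, 114^16≡82, 114^32≡183 (mod 211).
114^53 = 114^(32+16+4+1) ≡ 122 (mod 211).
Check: 122² = 14884 ≡ 114 (mod 211). The two roots are 89 and 122.

89, 122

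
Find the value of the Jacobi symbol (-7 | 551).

First reduce: -7 ≡ 544 (mod 551).
Pull out 2^5: since 551 ≡ 7 (mod 8), (2/551) = +1, so (2/551)^5 = +1.
Reciprocity: 17 ≡ 1 and 551 ≡ 3 (mod 4), so (17/551) = +(551/17).
Reduce top mod 17: now compute (7/17).
Reciprocity: 7 ≡ 3 and 17 ≡ 1 (mod 4), so (7/17) = +(17/7).
Reduce top mod 7: now compute (3/7).
Reciprocity: 3 ≡ 3 and 7 ≡ 3 (mod 4), so (3/7) = −(7/3).
Reduce top mod 3: now compute (1/3).
Reached (1/3) = 1. Collecting the sign flips along the way, the symbol is -1.

-1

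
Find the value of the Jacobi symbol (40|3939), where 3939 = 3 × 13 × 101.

-1

Pull out 2^3: since 3939 ≡ 3 (mod 8), (2/3939) = -1, so (2/3939)^3 = -1.
Reciprocity: 5 ≡ 1 and 3939 ≡ 3 (mod 4), so (5/3939) = +(3939/5).
Reduce top mod 5: now compute (4/5).
Pull out 2^2: since 5 ≡ 5 (mod 8), (2/5) = -1, so (2/5)^2 = +1.
Reached (1/5) = 1. Collecting the sign flips along the way, the symbol is -1.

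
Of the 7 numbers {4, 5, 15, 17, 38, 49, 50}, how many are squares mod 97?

3

(4/97) = +1 → QR.
(5/97) = -1 → non-residue.
(15/97) = -1 → non-residue.
(17/97) = -1 → non-residue.
(38/97) = -1 → non-residue.
(49/97) = +1 → QR.
(50/97) = +1 → QR.
Total quadratic residues among the 7: 3.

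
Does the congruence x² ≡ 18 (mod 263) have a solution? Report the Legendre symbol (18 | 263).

1

Pull out 2: since 263 ≡ 7 (mod 8), (2/263) = +1.
Reciprocity: 9 ≡ 1 and 263 ≡ 3 (mod 4), so (9/263) = +(263/9).
Reduce top mod 9: now compute (2/9).
Pull out 2: since 9 ≡ 1 (mod 8), (2/9) = +1.
Reached (1/9) = 1. Collecting the sign flips along the way, the symbol is +1.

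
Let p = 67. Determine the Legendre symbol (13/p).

-1

Euler's criterion: (13/67) ≡ 13^33 (mod 67).
13^2 ≡ 35 (mod 67)
13^4 ≡ 19 (mod 67)
13^8 ≡ 26 (mod 67)
13^16 ≡ 6 (mod 67)
13^32 ≡ 36 (mod 67)
13^33 = 13^(32+1) ≡ 66 (mod 67).
Result is 66 ≡ −1, so (13/67) = −1.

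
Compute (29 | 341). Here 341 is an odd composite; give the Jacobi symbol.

Reciprocity: 29 ≡ 1 and 341 ≡ 1 (mod 4), so (29/341) = +(341/29).
Reduce top mod 29: now compute (22/29).
Pull out 2: since 29 ≡ 5 (mod 8), (2/29) = -1.
Reciprocity: 11 ≡ 3 and 29 ≡ 1 (mod 4), so (11/29) = +(29/11).
Reduce top mod 11: now compute (7/11).
Reciprocity: 7 ≡ 3 and 11 ≡ 3 (mod 4), so (7/11) = −(11/7).
Reduce top mod 7: now compute (4/7).
Pull out 2^2: since 7 ≡ 7 (mod 8), (2/7) = +1, so (2/7)^2 = +1.
Reached (1/7) = 1. Collecting the sign flips along the way, the symbol is +1.

1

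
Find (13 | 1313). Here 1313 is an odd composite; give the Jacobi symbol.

0

Reciprocity: 13 ≡ 1 and 1313 ≡ 1 (mod 4), so (13/1313) = +(1313/13).
Reduce top mod 13: now compute (0/13).
Top reduces to 0: gcd > 1, so the symbol is 0.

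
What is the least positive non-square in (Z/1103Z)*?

5

(2/1103) = +1, so 2 is a residue.
(3/1103) = +1, so 3 is a residue.
(4/1103) = +1, so 4 is a residue.
(5/1103) = −1, so 5 is the smallest positive non-residue mod 1103.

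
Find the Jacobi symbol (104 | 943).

-1

Pull out 2^3: since 943 ≡ 7 (mod 8), (2/943) = +1, so (2/943)^3 = +1.
Reciprocity: 13 ≡ 1 and 943 ≡ 3 (mod 4), so (13/943) = +(943/13).
Reduce top mod 13: now compute (7/13).
Reciprocity: 7 ≡ 3 and 13 ≡ 1 (mod 4), so (7/13) = +(13/7).
Reduce top mod 7: now compute (6/7).
Pull out 2: since 7 ≡ 7 (mod 8), (2/7) = +1.
Reciprocity: 3 ≡ 3 and 7 ≡ 3 (mod 4), so (3/7) = −(7/3).
Reduce top mod 3: now compute (1/3).
Reached (1/3) = 1. Collecting the sign flips along the way, the symbol is -1.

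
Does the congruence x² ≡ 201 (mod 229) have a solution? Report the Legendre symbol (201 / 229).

Euler's criterion: (201/229) ≡ 201^114 (mod 229).
201^2 ≡ 97 (mod 229)
201^4 ≡ 20 (mod 229)
201^8 ≡ 171 (mod 229)
201^16 ≡ 158 (mod 229)
201^32 ≡ 3 (mod 229)
201^64 ≡ 9 (mod 229)
201^114 = 201^(64+32+16+2) ≡ 228 (mod 229).
Result is 228 ≡ −1, so (201/229) = −1.

-1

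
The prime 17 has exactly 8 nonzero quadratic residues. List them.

Square k = 1,…,8 (k and 17−k give the same square):
1²=1, 2²=4, 3²=9, 4²=16, 5²≡8, 6²≡2, 7²≡15, 8²≡13 (mod 17).
So the quadratic residues mod 17 are {1, 2, 4, 8, 9, 13, 15, 16}.

1, 2, 4, 8, 9, 13, 15, 16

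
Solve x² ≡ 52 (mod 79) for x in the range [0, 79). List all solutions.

17, 62

Since 79 ≡ 3 (mod 4), a square root of 52 is 52^((79+1)/4) = 52^20 mod 79.
Repeated squaring: 52^2≡18, 52^4≡8, 52^8≡64, 52^16≡67 (mod 79).
52^20 = 52^(16+4) ≡ 62 (mod 79).
Check: 62² = 3844 ≡ 52 (mod 79). The two roots are 17 and 62.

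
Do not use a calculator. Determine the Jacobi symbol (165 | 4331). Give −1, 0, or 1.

1

Reciprocity: 165 ≡ 1 and 4331 ≡ 3 (mod 4), so (165/4331) = +(4331/165).
Reduce top mod 165: now compute (41/165).
Reciprocity: 41 ≡ 1 and 165 ≡ 1 (mod 4), so (41/165) = +(165/41).
Reduce top mod 41: now compute (1/41).
Reached (1/41) = 1. Collecting the sign flips along the way, the symbol is +1.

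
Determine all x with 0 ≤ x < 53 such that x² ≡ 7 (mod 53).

53 ≡ 1 (mod 4), so we find a root by search.
Trying successive values, 22² = 484 ≡ 7 (mod 53). The other root is 53 − 22 = 31.

22, 31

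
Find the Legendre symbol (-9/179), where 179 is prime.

First reduce: -9 ≡ 170 (mod 179).
Pull out 2: since 179 ≡ 3 (mod 8), (2/179) = -1.
Reciprocity: 85 ≡ 1 and 179 ≡ 3 (mod 4), so (85/179) = +(179/85).
Reduce top mod 85: now compute (9/85).
Reciprocity: 9 ≡ 1 and 85 ≡ 1 (mod 4), so (9/85) = +(85/9).
Reduce top mod 9: now compute (4/9).
Pull out 2^2: since 9 ≡ 1 (mod 8), (2/9) = +1, so (2/9)^2 = +1.
Reached (1/9) = 1. Collecting the sign flips along the way, the symbol is -1.

-1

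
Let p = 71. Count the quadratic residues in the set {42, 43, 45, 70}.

(42/71) = -1 → non-residue.
(43/71) = +1 → QR.
(45/71) = +1 → QR.
(70/71) = -1 → non-residue.
Total quadratic residues among the 4: 2.

2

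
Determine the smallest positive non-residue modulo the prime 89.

(2/89) = +1, so 2 is a residue.
(3/89) = −1, so 3 is the smallest positive non-residue mod 89.

3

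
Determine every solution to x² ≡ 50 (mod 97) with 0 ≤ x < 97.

27, 70

97 ≡ 1 (mod 4), so we find a root by search.
Trying successive values, 27² = 729 ≡ 50 (mod 97). The other root is 97 − 27 = 70.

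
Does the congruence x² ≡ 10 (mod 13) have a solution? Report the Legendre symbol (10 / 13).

1

Pull out 2: since 13 ≡ 5 (mod 8), (2/13) = -1.
Reciprocity: 5 ≡ 1 and 13 ≡ 1 (mod 4), so (5/13) = +(13/5).
Reduce top mod 5: now compute (3/5).
Reciprocity: 3 ≡ 3 and 5 ≡ 1 (mod 4), so (3/5) = +(5/3).
Reduce top mod 3: now compute (2/3).
Pull out 2: since 3 ≡ 3 (mod 8), (2/3) = -1.
Reached (1/3) = 1. Collecting the sign flips along the way, the symbol is +1.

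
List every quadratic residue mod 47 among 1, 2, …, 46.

Square k = 1,…,23 (k and 47−k give the same square):
1²=1, 2²=4, 3²=9, 4²=16, 5²=25, 6²=36, 7²≡2, 8²≡17, 9²≡34, 10²≡6, 11²≡27, 12²≡3, 13²≡28, 14²≡8, 15²≡37, 16²≡21, 17²≡7, 18²≡42, 19²≡32, 20²≡24, 21²≡18, 22²≡14, 23²≡12 (mod 47).
So the quadratic residues mod 47 are {1, 2, 3, 4, 6, 7, 8, 9, 12, 14, 16, 17, 18, 21, 24, 25, 27, 28, 32, 34, 36, 37, 42}.

1 2 3 4 6 7 8 9 12 14 16 17 18 21 24 25 27 28 32 34 36 37 42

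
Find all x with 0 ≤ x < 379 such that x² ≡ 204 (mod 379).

104, 275

Since 379 ≡ 3 (mod 4), a square root of 204 is 204^((379+1)/4) = 204^95 mod 379.
Repeated squaring: 204^2≡305, 204^4≡170, 204^8≡96, 204^16≡120, 204^32≡377, 204^64≡4 (mod 379).
204^95 = 204^(64+16+8+4+2+1) ≡ 104 (mod 379).
Check: 104² = 10816 ≡ 204 (mod 379). The two roots are 104 and 275.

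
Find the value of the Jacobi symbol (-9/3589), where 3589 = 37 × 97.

1

First reduce: -9 ≡ 3580 (mod 3589).
Pull out 2^2: since 3589 ≡ 5 (mod 8), (2/3589) = -1, so (2/3589)^2 = +1.
Reciprocity: 895 ≡ 3 and 3589 ≡ 1 (mod 4), so (895/3589) = +(3589/895).
Reduce top mod 895: now compute (9/895).
Reciprocity: 9 ≡ 1 and 895 ≡ 3 (mod 4), so (9/895) = +(895/9).
Reduce top mod 9: now compute (4/9).
Pull out 2^2: since 9 ≡ 1 (mod 8), (2/9) = +1, so (2/9)^2 = +1.
Reached (1/9) = 1. Collecting the sign flips along the way, the symbol is +1.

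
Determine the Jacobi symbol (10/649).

Pull out 2: since 649 ≡ 1 (mod 8), (2/649) = +1.
Reciprocity: 5 ≡ 1 and 649 ≡ 1 (mod 4), so (5/649) = +(649/5).
Reduce top mod 5: now compute (4/5).
Pull out 2^2: since 5 ≡ 5 (mod 8), (2/5) = -1, so (2/5)^2 = +1.
Reached (1/5) = 1. Collecting the sign flips along the way, the symbol is +1.

1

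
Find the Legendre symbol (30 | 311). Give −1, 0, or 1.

Pull out 2: since 311 ≡ 7 (mod 8), (2/311) = +1.
Reciprocity: 15 ≡ 3 and 311 ≡ 3 (mod 4), so (15/311) = −(311/15).
Reduce top mod 15: now compute (11/15).
Reciprocity: 11 ≡ 3 and 15 ≡ 3 (mod 4), so (11/15) = −(15/11).
Reduce top mod 11: now compute (4/11).
Pull out 2^2: since 11 ≡ 3 (mod 8), (2/11) = -1, so (2/11)^2 = +1.
Reached (1/11) = 1. Collecting the sign flips along the way, the symbol is +1.

1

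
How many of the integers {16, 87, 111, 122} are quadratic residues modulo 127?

3

(16/127) = +1 → QR.
(87/127) = +1 → QR.
(111/127) = -1 → non-residue.
(122/127) = +1 → QR.
Total quadratic residues among the 4: 3.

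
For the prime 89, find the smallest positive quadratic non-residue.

(2/89) = +1, so 2 is a residue.
(3/89) = −1, so 3 is the smallest positive non-residue mod 89.

3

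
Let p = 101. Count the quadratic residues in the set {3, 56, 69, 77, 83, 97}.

(3/101) = -1 → non-residue.
(56/101) = +1 → QR.
(69/101) = -1 → non-residue.
(77/101) = +1 → QR.
(83/101) = -1 → non-residue.
(97/101) = +1 → QR.
Total quadratic residues among the 6: 3.

3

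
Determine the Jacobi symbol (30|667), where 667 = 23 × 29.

Pull out 2: since 667 ≡ 3 (mod 8), (2/667) = -1.
Reciprocity: 15 ≡ 3 and 667 ≡ 3 (mod 4), so (15/667) = −(667/15).
Reduce top mod 15: now compute (7/15).
Reciprocity: 7 ≡ 3 and 15 ≡ 3 (mod 4), so (7/15) = −(15/7).
Reduce top mod 7: now compute (1/7).
Reached (1/7) = 1. Collecting the sign flips along the way, the symbol is -1.

-1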